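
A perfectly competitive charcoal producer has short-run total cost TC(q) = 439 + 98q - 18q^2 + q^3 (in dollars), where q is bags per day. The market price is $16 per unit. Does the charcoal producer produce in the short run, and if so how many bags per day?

Variable cost is VC = 98q - 18q^2 + q^3, so AVC = VC/q = 98 - 18q + q^2 and MC = dTC/dq = 98 - 36q + 3q^2.
The AVC parabola has its vertex at q = 18/2 = 9, where AVC = 98 - 18·9 + 9^2 = $17.
Since P = $16 < min AVC = $17, price fails to cover variable cost at any output.
Shutting down limits the loss to fixed cost, $439.

Shut down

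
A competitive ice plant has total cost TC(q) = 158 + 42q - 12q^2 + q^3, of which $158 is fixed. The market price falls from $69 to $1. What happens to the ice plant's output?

Output falls from 9 to 0 (the firm shuts down)

AVC = 42 - 12q + q^2, minimized at q = 6 where min AVC = $6. MC = 42 - 24q + 3q^2.
With P = $69 above the shutdown price, P = MC gives q = 9.
At P = $1 < min AVC = $6, price no longer covers variable cost at any output, so the firm shuts down: q = 0.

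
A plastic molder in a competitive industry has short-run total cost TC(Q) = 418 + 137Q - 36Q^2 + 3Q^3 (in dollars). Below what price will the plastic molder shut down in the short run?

$29 per unit

Short-run supply begins at min AVC. From VC = 137Q - 36Q^2 + 3Q^3, AVC = 137 - 36Q + 3Q^2.
At the minimum of AVC, MC = AVC. MC = 137 - 72Q + 9Q^2; setting MC = AVC gives 6Q^2 - 36Q = 0, so Q = 6. min AVC = 29.
The firm shuts down for any P below $29.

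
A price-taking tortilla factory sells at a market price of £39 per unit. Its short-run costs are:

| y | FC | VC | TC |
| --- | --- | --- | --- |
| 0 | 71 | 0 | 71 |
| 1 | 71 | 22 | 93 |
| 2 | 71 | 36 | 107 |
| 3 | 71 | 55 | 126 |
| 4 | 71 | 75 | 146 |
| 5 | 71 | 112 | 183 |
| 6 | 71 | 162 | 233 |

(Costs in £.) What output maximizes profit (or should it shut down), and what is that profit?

Compute π = P·y − TC at each output: y=0: -71; y=1: -54; y=2: -29; y=3: -9; y=4: 10; y=5: 12; y=6: 1.
Profit is maximized at y = 5. AVC there is 112/5 = £22.40 ≤ P, so producing beats shutting down (which would give -£71).

y = 5; profit = £12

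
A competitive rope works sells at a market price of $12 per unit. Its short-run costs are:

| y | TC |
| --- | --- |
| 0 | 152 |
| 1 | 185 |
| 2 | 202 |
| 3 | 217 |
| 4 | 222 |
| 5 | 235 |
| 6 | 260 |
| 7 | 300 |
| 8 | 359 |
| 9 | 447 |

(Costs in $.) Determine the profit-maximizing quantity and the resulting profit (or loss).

y = 0 (shut down); profit = -$152

Tabulate TR − TC: y=0: -152; y=1: -173; y=2: -178; y=3: -181; y=4: -174; y=5: -175; y=6: -188; y=7: -216; y=8: -263; y=9: -339.
Profit is highest at y = 0. Equivalently, the lowest AVC in the table is 83/5 ≈ $16.60 at y = 5, and P = $12 falls below it — price never covers variable cost, so the firm shuts down and loses only its fixed cost.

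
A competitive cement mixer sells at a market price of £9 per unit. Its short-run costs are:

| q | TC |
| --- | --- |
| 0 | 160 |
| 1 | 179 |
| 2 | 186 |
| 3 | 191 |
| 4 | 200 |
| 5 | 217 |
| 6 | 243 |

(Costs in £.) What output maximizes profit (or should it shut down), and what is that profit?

Profit at each row (π = 9q − TC): q=0: -160; q=1: -170; q=2: -168; q=3: -164; q=4: -164; q=5: -172; q=6: -189.
Profit is highest at q = 0. Equivalently, the lowest AVC in the table is 40/4 ≈ £10 at q = 4, and P = £9 falls below it — price never covers variable cost, so the firm shuts down and loses only its fixed cost.

q = 0 (shut down); profit = -£160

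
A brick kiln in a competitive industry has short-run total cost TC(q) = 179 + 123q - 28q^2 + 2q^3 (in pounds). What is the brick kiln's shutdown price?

£25 per unit

Short-run supply begins at min AVC. From VC = 123q - 28q^2 + 2q^3, AVC = 123 - 28q + 2q^2.
At the minimum of AVC, MC = AVC. MC = 123 - 56q + 6q^2; setting MC = AVC gives 4q^2 - 28q = 0, so q = 7. min AVC = 25.
So the shutdown price is £25.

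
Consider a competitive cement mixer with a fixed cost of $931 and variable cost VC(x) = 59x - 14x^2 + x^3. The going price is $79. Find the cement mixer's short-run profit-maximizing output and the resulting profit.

Profit = -$331 at x = 10

AVC = 59 - 14x + x^2; min AVC = $10 at x = 7. Since P = $79 ≥ min AVC, the firm produces.
MC = 59 - 28x + 3x^2. Setting P = MC and taking the root on the rising branch gives x* = 10.
TR = 79·10 = 790. TC = 931 + 190 = 1121. Profit = 790 − 1121 = -$331.
By producing, the firm covers all variable cost plus $600 of fixed cost; shutting down would lose the full $931.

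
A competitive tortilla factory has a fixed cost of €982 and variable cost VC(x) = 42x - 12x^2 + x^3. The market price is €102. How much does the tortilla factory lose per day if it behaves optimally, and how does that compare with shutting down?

AVC = 42 - 12x + x^2; min AVC = €6 at x = 6. Since P = €102 ≥ min AVC, the firm produces.
MC = 42 - 24x + 3x^2. Setting P = MC and taking the root on the rising branch gives x* = 10.
TR = 102·10 = 1020. TC = 982 + 220 = 1202. Profit = 1020 − 1202 = -€182.
Shutting down would mean losing the fixed cost of €982, so operating at a loss of €182 is better by €800.

Profit = -€182 at x = 10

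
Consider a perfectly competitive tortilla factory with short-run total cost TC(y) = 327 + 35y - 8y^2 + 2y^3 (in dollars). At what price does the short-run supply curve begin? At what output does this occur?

The shutdown price is the minimum of AVC. VC = 35y - 8y^2 + 2y^3, so AVC = 35 - 8y + 2y^2.
At the minimum of AVC, MC = AVC. MC = 35 - 16y + 6y^2; setting MC = AVC gives 4y^2 - 8y = 0, so y = 2. min AVC = 27.
So the shutdown price is $27.

$27 per unit, at y = 2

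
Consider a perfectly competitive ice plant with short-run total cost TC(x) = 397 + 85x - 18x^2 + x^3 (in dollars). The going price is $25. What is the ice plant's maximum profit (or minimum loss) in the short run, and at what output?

AVC = 85 - 18x + x^2 has its minimum $4 at x = 9; price $25 clears that bar, so the firm operates.
MC = 85 - 36x + 3x^2. Setting P = MC and taking the root on the rising branch gives x* = 10.
TR = 25·10 = 250. TC = 397 + 50 = 447. Profit = 250 − 447 = -$197.
That loss of $197 beats the $397 the firm would lose by shutting down; producing recovers $200 of fixed cost.

Profit = -$197 at x = 10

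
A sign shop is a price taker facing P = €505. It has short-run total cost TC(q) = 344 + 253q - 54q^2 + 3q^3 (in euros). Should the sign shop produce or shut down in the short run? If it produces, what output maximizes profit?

Produce at q = 14

Variable cost is VC = 253q - 54q^2 + 3q^3, so AVC = VC/q = 253 - 54q + 3q^2 and MC = dTC/dq = 253 - 108q + 9q^2.
AVC is minimized where dAVC/dq = -54 + 6q = 0, at q = 9; min AVC = 253 - 54·9 + 3·9^2 = €10.
P = €505 exceeds min AVC = €10, so the firm stays open.
Solving P = MC: -252 - 108q + 9q^2 = 0 ⇒ q = -2 or 14. On the upward-sloping branch, q* = 14.
Check: AVC at q = 14 is €85 ≤ P, so revenue covers variable cost.
Profit = P·q − TC = 505·14 − 1534 = €5536.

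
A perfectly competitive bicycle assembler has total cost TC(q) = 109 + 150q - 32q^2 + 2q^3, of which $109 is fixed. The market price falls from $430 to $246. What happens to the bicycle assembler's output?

AVC = 150 - 32q + 2q^2, minimized at q = 8 where min AVC = $22. MC = 150 - 64q + 6q^2.
At P = $430 ≥ min AVC, set P = MC on the rising branch: q = 14.
At P = $246 ≥ min AVC, set P = MC: q = 12. The firm stays open but cuts output.

Output falls from 14 to 12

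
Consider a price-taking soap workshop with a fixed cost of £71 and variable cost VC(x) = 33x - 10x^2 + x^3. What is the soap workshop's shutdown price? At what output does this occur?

Short-run supply begins at min AVC. From VC = 33x - 10x^2 + x^3, AVC = 33 - 10x + x^2.
dAVC/dx = -10 + 2x = 0 gives x = 5. min AVC = 33 - 10·5 + 5^2 = 8.
The firm shuts down for any P below £8.

£8 per unit, at x = 5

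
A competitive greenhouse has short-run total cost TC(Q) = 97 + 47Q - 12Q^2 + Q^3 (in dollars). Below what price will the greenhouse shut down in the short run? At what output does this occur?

$11 per unit, at Q = 6

Short-run supply begins at min AVC. From VC = 47Q - 12Q^2 + Q^3, AVC = 47 - 12Q + Q^2.
At the minimum of AVC, MC = AVC. MC = 47 - 24Q + 3Q^2; setting MC = AVC gives 2Q^2 - 12Q = 0, so Q = 6. min AVC = 11.
For P < $11 the firm produces nothing.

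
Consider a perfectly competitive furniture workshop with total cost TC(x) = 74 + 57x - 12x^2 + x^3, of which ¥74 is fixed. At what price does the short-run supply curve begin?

¥21 per unit

The firm shuts down when price falls below the minimum of average variable cost. AVC = VC/x = 57 - 12x + x^2.
dAVC/dx = -12 + 2x = 0 gives x = 6. min AVC = 57 - 12·6 + 6^2 = 21.
So the shutdown price is ¥21.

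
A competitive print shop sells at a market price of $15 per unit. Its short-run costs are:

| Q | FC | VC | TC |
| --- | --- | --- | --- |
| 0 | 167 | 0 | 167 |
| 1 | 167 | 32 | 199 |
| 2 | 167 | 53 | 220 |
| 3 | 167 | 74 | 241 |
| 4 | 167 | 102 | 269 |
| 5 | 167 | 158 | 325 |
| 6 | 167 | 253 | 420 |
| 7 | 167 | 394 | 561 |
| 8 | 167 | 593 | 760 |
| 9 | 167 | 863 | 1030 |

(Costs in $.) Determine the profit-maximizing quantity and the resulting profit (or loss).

Q = 0 (shut down); profit = -$167

Profit at each row (π = 15Q − TC): Q=0: -167; Q=1: -184; Q=2: -190; Q=3: -196; Q=4: -209; Q=5: -250; Q=6: -330; Q=7: -456; Q=8: -640; Q=9: -895.
Profit is highest at Q = 0. Equivalently, the lowest AVC in the table is 74/3 ≈ $24.67 at Q = 3, and P = $15 falls below it — price never covers variable cost, so the firm shuts down and loses only its fixed cost.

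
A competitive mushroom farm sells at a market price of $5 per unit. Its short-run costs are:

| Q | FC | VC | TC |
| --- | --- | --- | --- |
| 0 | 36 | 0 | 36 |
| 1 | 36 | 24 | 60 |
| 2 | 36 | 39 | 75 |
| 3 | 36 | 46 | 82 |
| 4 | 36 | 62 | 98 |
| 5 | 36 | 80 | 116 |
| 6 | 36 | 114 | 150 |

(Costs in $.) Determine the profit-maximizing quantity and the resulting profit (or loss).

Compute π = P·Q − TC at each output: Q=0: -36; Q=1: -55; Q=2: -65; Q=3: -67; Q=4: -78; Q=5: -91; Q=6: -120.
Profit is highest at Q = 0. Equivalently, the lowest AVC in the table is 46/3 ≈ $15.33 at Q = 3, and P = $5 falls below it — price never covers variable cost, so the firm shuts down and loses only its fixed cost.

Q = 0 (shut down); profit = -$36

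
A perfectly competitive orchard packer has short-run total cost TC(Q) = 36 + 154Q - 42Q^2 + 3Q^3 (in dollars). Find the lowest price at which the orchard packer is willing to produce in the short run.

Short-run supply begins at min AVC. From VC = 154Q - 42Q^2 + 3Q^3, AVC = 154 - 42Q + 3Q^2.
At the minimum of AVC, MC = AVC. MC = 154 - 84Q + 9Q^2; setting MC = AVC gives 6Q^2 - 42Q = 0, so Q = 7. min AVC = 7.
So the shutdown price is $7.

$7 per unit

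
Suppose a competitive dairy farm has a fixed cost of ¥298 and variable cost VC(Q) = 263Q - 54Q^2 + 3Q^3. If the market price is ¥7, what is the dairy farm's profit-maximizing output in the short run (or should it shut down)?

Variable cost is VC = 263Q - 54Q^2 + 3Q^3, so AVC = VC/Q = 263 - 54Q + 3Q^2 and MC = dTC/dQ = 263 - 108Q + 9Q^2.
AVC hits its minimum where MC = AVC, at Q = 9, giving min AVC = 263 - 54·9 + 3·9^2 = ¥20.
Since P = ¥7 < min AVC = ¥20, price fails to cover variable cost at any output.
Shutting down limits the loss to fixed cost, ¥298.

Shut down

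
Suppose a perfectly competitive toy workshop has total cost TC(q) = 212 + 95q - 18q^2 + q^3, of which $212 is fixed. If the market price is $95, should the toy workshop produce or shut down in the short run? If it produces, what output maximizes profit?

Produce at q = 12

Variable cost is VC = 95q - 18q^2 + q^3, so AVC = VC/q = 95 - 18q + q^2 and MC = dTC/dq = 95 - 36q + 3q^2.
AVC hits its minimum where MC = AVC, at q = 9, giving min AVC = 95 - 18·9 + 9^2 = $14.
Because $95 ≥ $14, revenue can cover variable cost; the firm operates.
P = MC gives -36q + 3q^2 = 0, with roots 0 and 12. Take the larger (rising MC): q* = 12.
Check: AVC at q = 12 is $23 ≤ P, so revenue covers variable cost.
Profit = P·q − TC = 95·12 − 488 = $652.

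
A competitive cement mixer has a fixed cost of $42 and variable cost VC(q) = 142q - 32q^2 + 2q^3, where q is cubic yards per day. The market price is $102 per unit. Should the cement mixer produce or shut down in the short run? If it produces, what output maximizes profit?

From TC, MC = TC'(q) = 142 - 64q + 6q^2 and AVC = VC/q = 142 - 32q + 2q^2.
AVC hits its minimum where MC = AVC, at q = 8, giving min AVC = 142 - 32·8 + 2·8^2 = $14.
Because $102 ≥ $14, revenue can cover variable cost; the firm operates.
Solving P = MC: 40 - 64q + 6q^2 = 0 ⇒ q = 2/3 or 10. On the upward-sloping branch, q* = 10.
Check: AVC at q = 10 is $22 ≤ P, so revenue covers variable cost.
Profit = P·q − TC = 102·10 − 262 = $758.

Produce at q = 10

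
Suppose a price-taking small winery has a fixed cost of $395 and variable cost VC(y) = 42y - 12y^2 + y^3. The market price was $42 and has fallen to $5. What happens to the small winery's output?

Output falls from 8 to 0 (the firm shuts down)

MC = 42 - 24y + 3y^2; the shutdown threshold is min AVC = $6 (at y = 6).
With P = $42 above the shutdown price, P = MC gives y = 8.
At P = $5 < min AVC = $6, price no longer covers variable cost at any output, so the firm shuts down: y = 0.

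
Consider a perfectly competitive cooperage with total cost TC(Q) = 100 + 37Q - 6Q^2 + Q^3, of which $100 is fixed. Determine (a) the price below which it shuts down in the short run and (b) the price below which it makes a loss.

Shutdown price = $28; break-even price = $52

Shutdown price = min AVC. AVC = 37 - 6Q + Q^2, with vertex at Q = 3 and minimum $28.
ATC = 100/Q + 37 - 6Q + Q^2. Setting dATC/dQ = −100/Q^2 − 6 + 2Q = 0 gives Q = 5 (since 2·5^3 − 6·5^2 = 100).
min ATC = 100/5 + 37 − 6·5 + 5^2 = $52. That is the break-even price.
Between these two prices the firm operates at a loss; above $52 it earns a profit.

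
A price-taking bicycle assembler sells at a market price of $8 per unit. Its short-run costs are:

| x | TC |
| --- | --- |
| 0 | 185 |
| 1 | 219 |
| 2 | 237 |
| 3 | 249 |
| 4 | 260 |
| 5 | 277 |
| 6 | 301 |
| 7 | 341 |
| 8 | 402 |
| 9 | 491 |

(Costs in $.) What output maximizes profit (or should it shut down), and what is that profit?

x = 0 (shut down); profit = -$185

Tabulate TR − TC: x=0: -185; x=1: -211; x=2: -221; x=3: -225; x=4: -228; x=5: -237; x=6: -253; x=7: -285; x=8: -338; x=9: -419.
Profit is highest at x = 0. Equivalently, the lowest AVC in the table is 92/5 ≈ $18.40 at x = 5, and P = $8 falls below it — price never covers variable cost, so the firm shuts down and loses only its fixed cost.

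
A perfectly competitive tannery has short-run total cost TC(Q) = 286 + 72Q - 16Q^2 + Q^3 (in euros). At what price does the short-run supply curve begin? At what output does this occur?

€8 per unit, at Q = 8

The firm shuts down when price falls below the minimum of average variable cost. AVC = VC/Q = 72 - 16Q + Q^2.
dAVC/dQ = -16 + 2Q = 0 gives Q = 8. min AVC = 72 - 16·8 + 8^2 = 8.
For P < €8 the firm produces nothing.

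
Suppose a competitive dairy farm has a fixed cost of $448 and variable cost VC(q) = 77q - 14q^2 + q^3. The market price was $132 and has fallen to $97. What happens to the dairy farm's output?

Output falls from 11 to 10

MC = 77 - 28q + 3q^2; the shutdown threshold is min AVC = $28 (at q = 7).
With P = $132 above the shutdown price, P = MC gives q = 11.
At P = $97 ≥ min AVC, set P = MC: q = 10. The firm stays open but cuts output.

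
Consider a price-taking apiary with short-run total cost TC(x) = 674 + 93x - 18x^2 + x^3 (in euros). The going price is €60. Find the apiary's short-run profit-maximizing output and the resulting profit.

Profit = -€190 at x = 11

AVC = 93 - 18x + x^2; min AVC = €12 at x = 9. Since P = €60 ≥ min AVC, the firm produces.
MC = 93 - 36x + 3x^2. Setting P = MC and taking the root on the rising branch gives x* = 11.
TR = 60·11 = 660. TC = 674 + 176 = 850. Profit = 660 − 850 = -€190.
That loss of €190 beats the €674 the firm would lose by shutting down; producing recovers €484 of fixed cost.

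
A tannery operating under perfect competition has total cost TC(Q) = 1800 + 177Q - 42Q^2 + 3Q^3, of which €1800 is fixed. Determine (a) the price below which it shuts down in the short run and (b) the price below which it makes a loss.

Shutdown price = min AVC. AVC = 177 - 42Q + 3Q^2, with vertex at Q = 7 and minimum €30.
ATC = 1800/Q + 177 - 42Q + 3Q^2. Setting dATC/dQ = −1800/Q^2 − 42 + 6Q = 0 gives Q = 10 (since 6·10^3 − 42·10^2 = 1800).
min ATC = 1800/10 + 177 − 42·10 + 3·10^2 = €237. That is the break-even price.
Between these two prices the firm operates at a loss; above €237 it earns a profit.

Shutdown price = €30; break-even price = €237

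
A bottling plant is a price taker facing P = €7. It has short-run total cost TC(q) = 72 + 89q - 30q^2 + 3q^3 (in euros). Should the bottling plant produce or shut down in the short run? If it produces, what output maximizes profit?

Strip out fixed cost: VC = 89q - 30q^2 + 3q^3. Then AVC = 89 - 30q + 3q^2 and MC = 89 - 60q + 9q^2.
The AVC parabola has its vertex at q = 30/6 = 5, where AVC = 89 - 30·5 + 3·5^2 = €14.
Since P = €7 < min AVC = €14, price fails to cover variable cost at any output.
Shutting down limits the loss to fixed cost, €72.

Shut down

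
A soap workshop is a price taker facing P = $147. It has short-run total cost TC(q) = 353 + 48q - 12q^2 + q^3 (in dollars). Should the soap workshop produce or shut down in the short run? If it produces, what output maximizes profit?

Strip out fixed cost: VC = 48q - 12q^2 + q^3. Then AVC = 48 - 12q + q^2 and MC = 48 - 24q + 3q^2.
AVC is minimized where dAVC/dq = -12 + 2q = 0, at q = 6; min AVC = 48 - 12·6 + 6^2 = $12.
Since P = $147 ≥ min AVC = $12, price covers variable cost and the firm should produce.
P = MC gives -99 - 24q + 3q^2 = 0, with roots -3 and 11. Take the larger (rising MC): q* = 11.
Check: AVC at q = 11 is $37 ≤ P, so revenue covers variable cost.
Profit = P·q − TC = 147·11 − 760 = $857.

Produce at q = 11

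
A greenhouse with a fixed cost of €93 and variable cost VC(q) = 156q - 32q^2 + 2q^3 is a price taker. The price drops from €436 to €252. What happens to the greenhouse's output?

Output falls from 14 to 12

AVC = 156 - 32q + 2q^2, minimized at q = 8 where min AVC = €28. MC = 156 - 64q + 6q^2.
At P = €436 ≥ min AVC, set P = MC on the rising branch: q = 14.
At P = €252 ≥ min AVC, set P = MC: q = 12. The firm stays open but cuts output.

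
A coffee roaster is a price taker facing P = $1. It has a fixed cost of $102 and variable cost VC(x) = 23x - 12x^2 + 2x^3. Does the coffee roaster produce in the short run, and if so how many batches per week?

Strip out fixed cost: VC = 23x - 12x^2 + 2x^3. Then AVC = 23 - 12x + 2x^2 and MC = 23 - 24x + 6x^2.
AVC hits its minimum where MC = AVC, at x = 3, giving min AVC = 23 - 12·3 + 2·3^2 = $5.
With P < min AVC ($1 < $5), every unit sold adds to the loss.
Shutting down limits the loss to fixed cost, $102.

Shut down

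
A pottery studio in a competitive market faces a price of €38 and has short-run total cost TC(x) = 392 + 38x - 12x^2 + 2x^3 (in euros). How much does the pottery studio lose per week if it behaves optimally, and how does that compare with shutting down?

Profit = -€328 at x = 4

AVC = 38 - 12x + 2x^2; min AVC = €20 at x = 3. Since P = €38 ≥ min AVC, the firm produces.
MC = 38 - 24x + 6x^2. Setting P = MC and taking the root on the rising branch gives x* = 4.
TR = 38·4 = 152. TC = 392 + 88 = 480. Profit = 152 − 480 = -€328.
By producing, the firm covers all variable cost plus €64 of fixed cost; shutting down would lose the full €392.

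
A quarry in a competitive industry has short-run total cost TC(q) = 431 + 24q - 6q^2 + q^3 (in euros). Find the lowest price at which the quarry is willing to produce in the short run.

€15 per unit

The shutdown price is the minimum of AVC. VC = 24q - 6q^2 + q^3, so AVC = 24 - 6q + q^2.
At the minimum of AVC, MC = AVC. MC = 24 - 12q + 3q^2; setting MC = AVC gives 2q^2 - 6q = 0, so q = 3. min AVC = 15.
The firm shuts down for any P below €15.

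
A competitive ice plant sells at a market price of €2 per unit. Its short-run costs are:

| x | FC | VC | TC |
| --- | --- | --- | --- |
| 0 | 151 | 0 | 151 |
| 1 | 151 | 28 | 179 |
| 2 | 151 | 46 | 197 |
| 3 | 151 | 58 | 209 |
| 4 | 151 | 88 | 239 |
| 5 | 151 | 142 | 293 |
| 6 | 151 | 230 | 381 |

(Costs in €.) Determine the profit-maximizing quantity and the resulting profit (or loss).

x = 0 (shut down); profit = -€151

Compute π = P·x − TC at each output: x=0: -151; x=1: -177; x=2: -193; x=3: -203; x=4: -231; x=5: -283; x=6: -369.
Profit is highest at x = 0. Equivalently, the lowest AVC in the table is 58/3 ≈ €19.33 at x = 3, and P = €2 falls below it — price never covers variable cost, so the firm shuts down and loses only its fixed cost.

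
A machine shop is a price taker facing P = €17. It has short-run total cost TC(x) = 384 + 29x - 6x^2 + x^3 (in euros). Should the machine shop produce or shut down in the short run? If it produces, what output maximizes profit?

Shut down

Variable cost is VC = 29x - 6x^2 + x^3, so AVC = VC/x = 29 - 6x + x^2 and MC = dTC/dx = 29 - 12x + 3x^2.
AVC is minimized where dAVC/dx = -6 + 2x = 0, at x = 3; min AVC = 29 - 6·3 + 3^2 = €20.
P = €17 lies below min AVC = €20; no output level covers variable cost.
Shutting down limits the loss to fixed cost, €384.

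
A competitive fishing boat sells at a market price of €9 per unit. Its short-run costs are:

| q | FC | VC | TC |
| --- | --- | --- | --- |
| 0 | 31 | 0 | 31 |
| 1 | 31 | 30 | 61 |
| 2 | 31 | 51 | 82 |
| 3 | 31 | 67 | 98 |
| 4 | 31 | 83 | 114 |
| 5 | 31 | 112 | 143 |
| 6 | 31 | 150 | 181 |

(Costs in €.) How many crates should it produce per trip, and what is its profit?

q = 0 (shut down); profit = -€31

Compute π = P·q − TC at each output: q=0: -31; q=1: -52; q=2: -64; q=3: -71; q=4: -78; q=5: -98; q=6: -127.
Profit is highest at q = 0. Equivalently, the lowest AVC in the table is 83/4 ≈ €20.75 at q = 4, and P = €9 falls below it — price never covers variable cost, so the firm shuts down and loses only its fixed cost.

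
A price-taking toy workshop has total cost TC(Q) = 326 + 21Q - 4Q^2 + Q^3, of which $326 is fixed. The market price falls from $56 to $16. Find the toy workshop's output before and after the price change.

Output falls from 5 to 0 (the firm shuts down)

AVC = 21 - 4Q + Q^2, minimized at Q = 2 where min AVC = $17. MC = 21 - 8Q + 3Q^2.
At P = $56 ≥ min AVC, set P = MC on the rising branch: Q = 5.
At P = $16 < min AVC = $17, price no longer covers variable cost at any output, so the firm shuts down: Q = 0.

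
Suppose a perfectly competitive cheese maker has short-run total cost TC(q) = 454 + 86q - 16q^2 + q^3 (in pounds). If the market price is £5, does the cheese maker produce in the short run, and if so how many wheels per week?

Strip out fixed cost: VC = 86q - 16q^2 + q^3. Then AVC = 86 - 16q + q^2 and MC = 86 - 32q + 3q^2.
AVC hits its minimum where MC = AVC, at q = 8, giving min AVC = 86 - 16·8 + 8^2 = £22.
P = £5 lies below min AVC = £22; no output level covers variable cost.
Shutting down limits the loss to fixed cost, £454.

Shut down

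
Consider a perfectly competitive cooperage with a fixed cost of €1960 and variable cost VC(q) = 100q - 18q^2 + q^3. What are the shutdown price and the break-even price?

Shutdown price = min AVC. AVC = 100 - 18q + q^2, with vertex at q = 9 and minimum €19.
ATC = 1960/q + 100 - 18q + q^2. Setting dATC/dq = −1960/q^2 − 18 + 2q = 0 gives q = 14 (since 2·14^3 − 18·14^2 = 1960).
min ATC = 1960/14 + 100 − 18·14 + 14^2 = €184. That is the break-even price.
Between these two prices the firm operates at a loss; above €184 it earns a profit.

Shutdown price = €19; break-even price = €184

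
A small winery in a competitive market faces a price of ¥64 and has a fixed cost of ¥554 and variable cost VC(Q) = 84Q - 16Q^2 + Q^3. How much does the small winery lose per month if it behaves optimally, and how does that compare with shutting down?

Profit = -¥154 at Q = 10

AVC = 84 - 16Q + Q^2 has its minimum ¥20 at Q = 8; price ¥64 clears that bar, so the firm operates.
MC = 84 - 32Q + 3Q^2. Setting P = MC and taking the root on the rising branch gives Q* = 10.
TR = 64·10 = 640. TC = 554 + 240 = 794. Profit = 640 − 794 = -¥154.
That loss of ¥154 beats the ¥554 the firm would lose by shutting down; producing recovers ¥400 of fixed cost.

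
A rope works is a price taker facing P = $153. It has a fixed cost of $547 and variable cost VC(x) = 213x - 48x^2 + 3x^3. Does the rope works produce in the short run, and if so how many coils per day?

Produce at x = 10

Strip out fixed cost: VC = 213x - 48x^2 + 3x^3. Then AVC = 213 - 48x + 3x^2 and MC = 213 - 96x + 9x^2.
AVC is minimized where dAVC/dx = -48 + 6x = 0, at x = 8; min AVC = 213 - 48·8 + 3·8^2 = $21.
Since P = $153 ≥ min AVC = $21, price covers variable cost and the firm should produce.
P = MC gives 60 - 96x + 9x^2 = 0, with roots 2/3 and 10. Take the larger (rising MC): x* = 10.
Check: AVC at x = 10 is $33 ≤ P, so revenue covers variable cost.
Profit = P·x − TC = 153·10 − 877 = $653.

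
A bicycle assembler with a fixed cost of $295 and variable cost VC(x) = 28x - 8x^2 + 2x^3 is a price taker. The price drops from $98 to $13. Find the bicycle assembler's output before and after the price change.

Output falls from 5 to 0 (the firm shuts down)

AVC = 28 - 8x + 2x^2, minimized at x = 2 where min AVC = $20. MC = 28 - 16x + 6x^2.
At P = $98 ≥ min AVC, set P = MC on the rising branch: x = 5.
At P = $13 < min AVC = $20, price no longer covers variable cost at any output, so the firm shuts down: x = 0.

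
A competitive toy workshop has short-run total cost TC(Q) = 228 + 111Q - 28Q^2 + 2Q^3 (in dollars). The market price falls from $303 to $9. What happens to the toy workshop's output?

AVC = 111 - 28Q + 2Q^2, minimized at Q = 7 where min AVC = $13. MC = 111 - 56Q + 6Q^2.
With P = $303 above the shutdown price, P = MC gives Q = 12.
At P = $9 < min AVC = $13, price no longer covers variable cost at any output, so the firm shuts down: Q = 0.

Output falls from 12 to 0 (the firm shuts down)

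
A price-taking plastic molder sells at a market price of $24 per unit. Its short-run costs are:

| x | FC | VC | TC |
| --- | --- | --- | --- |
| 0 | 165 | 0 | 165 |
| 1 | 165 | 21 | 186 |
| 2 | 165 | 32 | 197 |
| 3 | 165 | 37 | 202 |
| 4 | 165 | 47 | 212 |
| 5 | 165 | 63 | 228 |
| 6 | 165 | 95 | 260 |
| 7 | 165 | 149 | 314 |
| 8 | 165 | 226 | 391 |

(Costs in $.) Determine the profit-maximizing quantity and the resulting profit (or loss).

x = 5; profit = -$108

Compute π = P·x − TC at each output: x=0: -165; x=1: -162; x=2: -149; x=3: -130; x=4: -116; x=5: -108; x=6: -116; x=7: -146; x=8: -199.
Profit is maximized at x = 5. AVC there is 63/5 = $12.60 ≤ P, so producing beats shutting down (which would give -$165).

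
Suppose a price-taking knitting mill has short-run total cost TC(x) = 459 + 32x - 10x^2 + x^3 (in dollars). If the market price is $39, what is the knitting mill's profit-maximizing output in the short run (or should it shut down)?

Produce at x = 7

Strip out fixed cost: VC = 32x - 10x^2 + x^3. Then AVC = 32 - 10x + x^2 and MC = 32 - 20x + 3x^2.
AVC is minimized where dAVC/dx = -10 + 2x = 0, at x = 5; min AVC = 32 - 10·5 + 5^2 = $7.
Because $39 ≥ $7, revenue can cover variable cost; the firm operates.
Set P = MC: 39 = 32 - 20x + 3x^2 → -7 - 20x + 3x^2 = 0. The roots are x = -1/3 and x = 7; the profit-maximizing output is on the rising part of MC, so x* = 7.
Check: AVC at x = 7 is $11 ≤ P, so revenue covers variable cost.
Profit = P·x − TC = 39·7 − 536 = -$263, a loss, but smaller than the $459 fixed cost the firm would lose by shutting down.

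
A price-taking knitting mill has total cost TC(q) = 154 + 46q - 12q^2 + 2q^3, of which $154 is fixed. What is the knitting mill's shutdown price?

$28 per unit

The firm shuts down when price falls below the minimum of average variable cost. AVC = VC/q = 46 - 12q + 2q^2.
dAVC/dq = -12 + 4q = 0 gives q = 3. min AVC = 46 - 12·3 + 2·3^2 = 28.
The firm shuts down for any P below $28.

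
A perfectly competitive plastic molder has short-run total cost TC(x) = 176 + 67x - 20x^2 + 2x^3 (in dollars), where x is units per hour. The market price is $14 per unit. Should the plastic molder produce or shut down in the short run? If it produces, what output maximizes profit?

From TC, MC = TC'(x) = 67 - 40x + 6x^2 and AVC = VC/x = 67 - 20x + 2x^2.
The AVC parabola has its vertex at x = 20/4 = 5, where AVC = 67 - 20·5 + 2·5^2 = $17.
P = $14 lies below min AVC = $17; no output level covers variable cost.
The firm minimizes its loss by shutting down and losing only its fixed cost of $176.

Shut down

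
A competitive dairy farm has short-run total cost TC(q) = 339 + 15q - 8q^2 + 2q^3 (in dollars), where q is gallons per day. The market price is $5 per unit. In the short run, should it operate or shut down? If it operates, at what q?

Shut down

Strip out fixed cost: VC = 15q - 8q^2 + 2q^3. Then AVC = 15 - 8q + 2q^2 and MC = 15 - 16q + 6q^2.
The AVC parabola has its vertex at q = 8/4 = 2, where AVC = 15 - 8·2 + 2·2^2 = $7.
P = $5 lies below min AVC = $7; no output level covers variable cost.
Best response: produce nothing and absorb the $339 fixed cost.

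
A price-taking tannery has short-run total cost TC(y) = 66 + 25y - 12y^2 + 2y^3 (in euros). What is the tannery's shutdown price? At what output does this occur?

Short-run supply begins at min AVC. From VC = 25y - 12y^2 + 2y^3, AVC = 25 - 12y + 2y^2.
At the minimum of AVC, MC = AVC. MC = 25 - 24y + 6y^2; setting MC = AVC gives 4y^2 - 12y = 0, so y = 3. min AVC = 7.
The firm shuts down for any P below €7.

€7 per unit, at y = 3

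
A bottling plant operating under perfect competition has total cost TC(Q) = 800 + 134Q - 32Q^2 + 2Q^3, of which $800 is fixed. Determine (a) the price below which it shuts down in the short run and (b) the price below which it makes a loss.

AVC = 134 - 32Q + 2Q^2; minimized at Q = 8, giving min AVC = $6. That is the shutdown price.
ATC = 800/Q + 134 - 32Q + 2Q^2. Setting dATC/dQ = −800/Q^2 − 32 + 4Q = 0 gives Q = 10 (since 4·10^3 − 32·10^2 = 800).
min ATC = 800/10 + 134 − 32·10 + 2·10^2 = $94. That is the break-even price.
For $6 ≤ P < $94 the firm produces at a loss; below $6 it shuts down.

Shutdown price = $6; break-even price = $94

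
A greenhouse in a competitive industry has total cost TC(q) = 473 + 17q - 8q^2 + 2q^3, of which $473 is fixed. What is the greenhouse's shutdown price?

The firm shuts down when price falls below the minimum of average variable cost. AVC = VC/q = 17 - 8q + 2q^2.
At the minimum of AVC, MC = AVC. MC = 17 - 16q + 6q^2; setting MC = AVC gives 4q^2 - 8q = 0, so q = 2. min AVC = 9.
For P < $9 the firm produces nothing.

$9 per unit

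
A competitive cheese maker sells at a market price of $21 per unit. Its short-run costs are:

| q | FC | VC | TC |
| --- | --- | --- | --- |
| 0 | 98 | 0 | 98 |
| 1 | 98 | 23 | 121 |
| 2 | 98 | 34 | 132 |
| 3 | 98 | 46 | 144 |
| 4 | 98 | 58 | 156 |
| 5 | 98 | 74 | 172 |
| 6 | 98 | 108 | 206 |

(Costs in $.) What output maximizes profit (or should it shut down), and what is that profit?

Compute π = P·q − TC at each output: q=0: -98; q=1: -100; q=2: -90; q=3: -81; q=4: -72; q=5: -67; q=6: -80.
Profit is maximized at q = 5. AVC there is 74/5 = $14.80 ≤ P, so producing beats shutting down (which would give -$98).

q = 5; profit = -$67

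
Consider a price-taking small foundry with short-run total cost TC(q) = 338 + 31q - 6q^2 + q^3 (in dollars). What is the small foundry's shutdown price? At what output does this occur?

Short-run supply begins at min AVC. From VC = 31q - 6q^2 + q^3, AVC = 31 - 6q + q^2.
At the minimum of AVC, MC = AVC. MC = 31 - 12q + 3q^2; setting MC = AVC gives 2q^2 - 6q = 0, so q = 3. min AVC = 22.
For P < $22 the firm produces nothing.

$22 per unit, at q = 3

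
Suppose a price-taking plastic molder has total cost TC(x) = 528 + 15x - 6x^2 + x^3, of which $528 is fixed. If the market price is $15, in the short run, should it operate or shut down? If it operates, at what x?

Produce at x = 4

Variable cost is VC = 15x - 6x^2 + x^3, so AVC = VC/x = 15 - 6x + x^2 and MC = dTC/dx = 15 - 12x + 3x^2.
The AVC parabola has its vertex at x = 6/2 = 3, where AVC = 15 - 6·3 + 3^2 = $6.
P = $15 exceeds min AVC = $6, so the firm stays open.
Set P = MC: 15 = 15 - 12x + 3x^2 → -12x + 3x^2 = 0. The roots are x = 0 and x = 4; the profit-maximizing output is on the rising part of MC, so x* = 4.
Check: AVC at x = 4 is $7 ≤ P, so revenue covers variable cost.
Profit = P·x − TC = 15·4 − 556 = -$496, a loss, but smaller than the $528 fixed cost the firm would lose by shutting down.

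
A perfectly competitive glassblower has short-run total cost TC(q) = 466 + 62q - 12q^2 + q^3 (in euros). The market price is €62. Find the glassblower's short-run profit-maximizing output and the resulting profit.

AVC = 62 - 12q + q^2; min AVC = €26 at q = 6. Since P = €62 ≥ min AVC, the firm produces.
MC = 62 - 24q + 3q^2. Setting P = MC and taking the root on the rising branch gives q* = 8.
TR = 62·8 = 496. TC = 466 + 240 = 706. Profit = 496 − 706 = -€210.
Shutting down would mean losing the fixed cost of €466, so operating at a loss of €210 is better by €256.

Profit = -€210 at q = 8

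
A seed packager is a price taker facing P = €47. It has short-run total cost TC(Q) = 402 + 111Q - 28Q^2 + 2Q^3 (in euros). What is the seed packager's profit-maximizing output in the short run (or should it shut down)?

Produce at Q = 8

Variable cost is VC = 111Q - 28Q^2 + 2Q^3, so AVC = VC/Q = 111 - 28Q + 2Q^2 and MC = dTC/dQ = 111 - 56Q + 6Q^2.
AVC is minimized where dAVC/dQ = -28 + 4Q = 0, at Q = 7; min AVC = 111 - 28·7 + 2·7^2 = €13.
P = €47 exceeds min AVC = €13, so the firm stays open.
Solving P = MC: 64 - 56Q + 6Q^2 = 0 ⇒ Q = 4/3 or 8. On the upward-sloping branch, Q* = 8.
Check: AVC at Q = 8 is €15 ≤ P, so revenue covers variable cost.
Profit = P·Q − TC = 47·8 − 522 = -€146, a loss, but smaller than the €402 fixed cost the firm would lose by shutting down.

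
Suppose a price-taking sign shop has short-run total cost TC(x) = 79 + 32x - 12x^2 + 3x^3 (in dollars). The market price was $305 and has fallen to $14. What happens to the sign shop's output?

MC = 32 - 24x + 9x^2; the shutdown threshold is min AVC = $20 (at x = 2).
With P = $305 above the shutdown price, P = MC gives x = 7.
At P = $14 < min AVC = $20, price no longer covers variable cost at any output, so the firm shuts down: x = 0.

Output falls from 7 to 0 (the firm shuts down)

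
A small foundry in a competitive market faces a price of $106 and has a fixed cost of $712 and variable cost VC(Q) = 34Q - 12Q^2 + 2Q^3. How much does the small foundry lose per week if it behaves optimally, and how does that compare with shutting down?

Profit = -$280 at Q = 6

AVC = 34 - 12Q + 2Q^2; min AVC = $16 at Q = 3. Since P = $106 ≥ min AVC, the firm produces.
With MC = 34 - 24Q + 6Q^2, P = MC on the upward-sloping part at Q* = 6.
TR = 106·6 = 636. TC = 712 + 204 = 916. Profit = 636 − 916 = -$280.
That loss of $280 beats the $712 the firm would lose by shutting down; producing recovers $432 of fixed cost.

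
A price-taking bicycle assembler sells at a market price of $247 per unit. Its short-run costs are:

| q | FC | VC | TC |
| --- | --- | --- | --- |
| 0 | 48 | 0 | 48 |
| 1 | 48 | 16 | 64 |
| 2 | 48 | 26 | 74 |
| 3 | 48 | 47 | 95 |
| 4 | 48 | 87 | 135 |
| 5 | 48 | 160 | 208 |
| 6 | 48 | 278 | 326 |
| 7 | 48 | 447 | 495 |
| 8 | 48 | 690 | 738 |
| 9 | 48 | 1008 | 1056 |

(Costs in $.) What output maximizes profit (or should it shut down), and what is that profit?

q = 8; profit = $1238

Compute π = P·q − TC at each output: q=0: -48; q=1: 183; q=2: 420; q=3: 646; q=4: 853; q=5: 1027; q=6: 1156; q=7: 1234; q=8: 1238; q=9: 1167.
Profit is maximized at q = 8. AVC there is 690/8 = $86.25 ≤ P, so producing beats shutting down (which would give -$48).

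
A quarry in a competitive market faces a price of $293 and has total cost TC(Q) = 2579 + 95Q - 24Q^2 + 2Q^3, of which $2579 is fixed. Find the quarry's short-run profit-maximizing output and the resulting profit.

AVC = 95 - 24Q + 2Q^2 has its minimum $23 at Q = 6; price $293 clears that bar, so the firm operates.
With MC = 95 - 48Q + 6Q^2, P = MC on the upward-sloping part at Q* = 11.
TR = 293·11 = 3223. TC = 2579 + 803 = 3382. Profit = 3223 − 3382 = -$159.
That loss of $159 beats the $2579 the firm would lose by shutting down; producing recovers $2420 of fixed cost.

Profit = -$159 at Q = 11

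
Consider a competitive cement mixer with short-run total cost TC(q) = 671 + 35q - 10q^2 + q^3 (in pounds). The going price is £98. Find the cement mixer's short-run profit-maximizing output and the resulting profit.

AVC = 35 - 10q + q^2; min AVC = £10 at q = 5. Since P = £98 ≥ min AVC, the firm produces.
MC = 35 - 20q + 3q^2. Setting P = MC and taking the root on the rising branch gives q* = 9.
TR = 98·9 = 882. TC = 671 + 234 = 905. Profit = 882 − 905 = -£23.
Shutting down would mean losing the fixed cost of £671, so operating at a loss of £23 is better by £648.

Profit = -£23 at q = 9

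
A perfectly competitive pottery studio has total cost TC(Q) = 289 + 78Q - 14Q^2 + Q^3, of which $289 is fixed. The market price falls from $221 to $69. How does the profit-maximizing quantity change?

Output falls from 13 to 9

AVC = 78 - 14Q + Q^2, minimized at Q = 7 where min AVC = $29. MC = 78 - 28Q + 3Q^2.
At P = $221 ≥ min AVC, set P = MC on the rising branch: Q = 13.
At P = $69 ≥ min AVC, set P = MC: Q = 9. The firm stays open but cuts output.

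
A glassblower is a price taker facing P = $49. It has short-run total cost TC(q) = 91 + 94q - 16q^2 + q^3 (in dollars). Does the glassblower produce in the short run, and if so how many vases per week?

Produce at q = 9

From TC, MC = TC'(q) = 94 - 32q + 3q^2 and AVC = VC/q = 94 - 16q + q^2.
AVC hits its minimum where MC = AVC, at q = 8, giving min AVC = 94 - 16·8 + 8^2 = $30.
P = $49 exceeds min AVC = $30, so the firm stays open.
Set P = MC: 49 = 94 - 32q + 3q^2 → 45 - 32q + 3q^2 = 0. The roots are q = 5/3 and q = 9; the profit-maximizing output is on the rising part of MC, so q* = 9.
Check: AVC at q = 9 is $31 ≤ P, so revenue covers variable cost.
Profit = P·q − TC = 49·9 − 370 = $71.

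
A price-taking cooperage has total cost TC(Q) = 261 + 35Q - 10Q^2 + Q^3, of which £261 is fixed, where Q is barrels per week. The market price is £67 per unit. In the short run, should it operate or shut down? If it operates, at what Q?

Produce at Q = 8

From TC, MC = TC'(Q) = 35 - 20Q + 3Q^2 and AVC = VC/Q = 35 - 10Q + Q^2.
The AVC parabola has its vertex at Q = 10/2 = 5, where AVC = 35 - 10·5 + 5^2 = £10.
Since P = £67 ≥ min AVC = £10, price covers variable cost and the firm should produce.
P = MC gives -32 - 20Q + 3Q^2 = 0, with roots -4/3 and 8. Take the larger (rising MC): Q* = 8.
Check: AVC at Q = 8 is £19 ≤ P, so revenue covers variable cost.
Profit = P·Q − TC = 67·8 − 413 = £123.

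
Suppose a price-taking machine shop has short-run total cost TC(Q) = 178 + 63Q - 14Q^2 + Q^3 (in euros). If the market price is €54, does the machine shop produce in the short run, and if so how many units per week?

Produce at Q = 9

Strip out fixed cost: VC = 63Q - 14Q^2 + Q^3. Then AVC = 63 - 14Q + Q^2 and MC = 63 - 28Q + 3Q^2.
AVC is minimized where dAVC/dQ = -14 + 2Q = 0, at Q = 7; min AVC = 63 - 14·7 + 7^2 = €14.
Since P = €54 ≥ min AVC = €14, price covers variable cost and the firm should produce.
P = MC gives 9 - 28Q + 3Q^2 = 0, with roots 1/3 and 9. Take the larger (rising MC): Q* = 9.
Check: AVC at Q = 9 is €18 ≤ P, so revenue covers variable cost.
Profit = P·Q − TC = 54·9 − 340 = €146.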